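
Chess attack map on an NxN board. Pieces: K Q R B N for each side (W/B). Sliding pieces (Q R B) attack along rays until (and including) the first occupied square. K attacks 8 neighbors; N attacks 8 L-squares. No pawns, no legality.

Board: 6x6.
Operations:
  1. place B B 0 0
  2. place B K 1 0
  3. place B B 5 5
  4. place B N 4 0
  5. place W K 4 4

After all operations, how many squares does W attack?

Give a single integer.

Answer: 8

Derivation:
Op 1: place BB@(0,0)
Op 2: place BK@(1,0)
Op 3: place BB@(5,5)
Op 4: place BN@(4,0)
Op 5: place WK@(4,4)
Per-piece attacks for W:
  WK@(4,4): attacks (4,5) (4,3) (5,4) (3,4) (5,5) (5,3) (3,5) (3,3)
Union (8 distinct): (3,3) (3,4) (3,5) (4,3) (4,5) (5,3) (5,4) (5,5)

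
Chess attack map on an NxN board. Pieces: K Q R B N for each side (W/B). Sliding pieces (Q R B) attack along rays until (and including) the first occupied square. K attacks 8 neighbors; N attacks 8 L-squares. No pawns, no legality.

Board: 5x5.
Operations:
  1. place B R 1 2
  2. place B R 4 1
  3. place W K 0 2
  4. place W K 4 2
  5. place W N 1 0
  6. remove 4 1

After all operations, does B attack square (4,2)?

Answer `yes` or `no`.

Op 1: place BR@(1,2)
Op 2: place BR@(4,1)
Op 3: place WK@(0,2)
Op 4: place WK@(4,2)
Op 5: place WN@(1,0)
Op 6: remove (4,1)
Per-piece attacks for B:
  BR@(1,2): attacks (1,3) (1,4) (1,1) (1,0) (2,2) (3,2) (4,2) (0,2) [ray(0,-1) blocked at (1,0); ray(1,0) blocked at (4,2); ray(-1,0) blocked at (0,2)]
B attacks (4,2): yes

Answer: yes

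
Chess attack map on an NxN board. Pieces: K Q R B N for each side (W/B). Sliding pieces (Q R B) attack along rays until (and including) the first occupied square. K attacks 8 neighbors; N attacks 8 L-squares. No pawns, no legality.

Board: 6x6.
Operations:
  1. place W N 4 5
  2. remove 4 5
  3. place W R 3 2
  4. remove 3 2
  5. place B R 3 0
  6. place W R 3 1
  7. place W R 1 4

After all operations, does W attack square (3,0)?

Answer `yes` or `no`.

Answer: yes

Derivation:
Op 1: place WN@(4,5)
Op 2: remove (4,5)
Op 3: place WR@(3,2)
Op 4: remove (3,2)
Op 5: place BR@(3,0)
Op 6: place WR@(3,1)
Op 7: place WR@(1,4)
Per-piece attacks for W:
  WR@(1,4): attacks (1,5) (1,3) (1,2) (1,1) (1,0) (2,4) (3,4) (4,4) (5,4) (0,4)
  WR@(3,1): attacks (3,2) (3,3) (3,4) (3,5) (3,0) (4,1) (5,1) (2,1) (1,1) (0,1) [ray(0,-1) blocked at (3,0)]
W attacks (3,0): yes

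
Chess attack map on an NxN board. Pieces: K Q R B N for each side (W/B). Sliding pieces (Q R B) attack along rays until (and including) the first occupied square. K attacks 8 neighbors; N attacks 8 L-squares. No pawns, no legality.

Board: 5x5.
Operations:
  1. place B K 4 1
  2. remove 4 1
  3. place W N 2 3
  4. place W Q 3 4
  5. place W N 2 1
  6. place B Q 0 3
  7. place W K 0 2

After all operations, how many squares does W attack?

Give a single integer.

Answer: 19

Derivation:
Op 1: place BK@(4,1)
Op 2: remove (4,1)
Op 3: place WN@(2,3)
Op 4: place WQ@(3,4)
Op 5: place WN@(2,1)
Op 6: place BQ@(0,3)
Op 7: place WK@(0,2)
Per-piece attacks for W:
  WK@(0,2): attacks (0,3) (0,1) (1,2) (1,3) (1,1)
  WN@(2,1): attacks (3,3) (4,2) (1,3) (0,2) (4,0) (0,0)
  WN@(2,3): attacks (4,4) (0,4) (3,1) (4,2) (1,1) (0,2)
  WQ@(3,4): attacks (3,3) (3,2) (3,1) (3,0) (4,4) (2,4) (1,4) (0,4) (4,3) (2,3) [ray(-1,-1) blocked at (2,3)]
Union (19 distinct): (0,0) (0,1) (0,2) (0,3) (0,4) (1,1) (1,2) (1,3) (1,4) (2,3) (2,4) (3,0) (3,1) (3,2) (3,3) (4,0) (4,2) (4,3) (4,4)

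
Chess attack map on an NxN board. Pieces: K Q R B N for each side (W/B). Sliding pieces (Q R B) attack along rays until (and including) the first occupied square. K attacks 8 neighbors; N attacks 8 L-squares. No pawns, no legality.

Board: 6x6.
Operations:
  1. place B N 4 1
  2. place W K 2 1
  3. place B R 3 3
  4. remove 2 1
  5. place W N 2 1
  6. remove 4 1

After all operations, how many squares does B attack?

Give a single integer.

Op 1: place BN@(4,1)
Op 2: place WK@(2,1)
Op 3: place BR@(3,3)
Op 4: remove (2,1)
Op 5: place WN@(2,1)
Op 6: remove (4,1)
Per-piece attacks for B:
  BR@(3,3): attacks (3,4) (3,5) (3,2) (3,1) (3,0) (4,3) (5,3) (2,3) (1,3) (0,3)
Union (10 distinct): (0,3) (1,3) (2,3) (3,0) (3,1) (3,2) (3,4) (3,5) (4,3) (5,3)

Answer: 10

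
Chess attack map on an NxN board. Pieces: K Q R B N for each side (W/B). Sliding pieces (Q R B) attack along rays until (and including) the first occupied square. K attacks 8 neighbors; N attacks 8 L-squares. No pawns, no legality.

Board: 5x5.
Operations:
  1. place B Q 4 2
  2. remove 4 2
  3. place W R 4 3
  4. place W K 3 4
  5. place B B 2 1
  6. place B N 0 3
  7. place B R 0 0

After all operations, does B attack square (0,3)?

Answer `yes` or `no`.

Answer: yes

Derivation:
Op 1: place BQ@(4,2)
Op 2: remove (4,2)
Op 3: place WR@(4,3)
Op 4: place WK@(3,4)
Op 5: place BB@(2,1)
Op 6: place BN@(0,3)
Op 7: place BR@(0,0)
Per-piece attacks for B:
  BR@(0,0): attacks (0,1) (0,2) (0,3) (1,0) (2,0) (3,0) (4,0) [ray(0,1) blocked at (0,3)]
  BN@(0,3): attacks (2,4) (1,1) (2,2)
  BB@(2,1): attacks (3,2) (4,3) (3,0) (1,2) (0,3) (1,0) [ray(1,1) blocked at (4,3); ray(-1,1) blocked at (0,3)]
B attacks (0,3): yes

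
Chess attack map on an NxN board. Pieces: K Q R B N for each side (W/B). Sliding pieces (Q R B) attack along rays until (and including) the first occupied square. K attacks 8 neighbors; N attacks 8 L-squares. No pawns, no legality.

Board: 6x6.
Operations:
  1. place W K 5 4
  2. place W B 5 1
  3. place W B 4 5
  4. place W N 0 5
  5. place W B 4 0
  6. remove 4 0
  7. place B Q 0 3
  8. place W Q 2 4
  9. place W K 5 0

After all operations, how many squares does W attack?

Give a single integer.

Op 1: place WK@(5,4)
Op 2: place WB@(5,1)
Op 3: place WB@(4,5)
Op 4: place WN@(0,5)
Op 5: place WB@(4,0)
Op 6: remove (4,0)
Op 7: place BQ@(0,3)
Op 8: place WQ@(2,4)
Op 9: place WK@(5,0)
Per-piece attacks for W:
  WN@(0,5): attacks (1,3) (2,4)
  WQ@(2,4): attacks (2,5) (2,3) (2,2) (2,1) (2,0) (3,4) (4,4) (5,4) (1,4) (0,4) (3,5) (3,3) (4,2) (5,1) (1,5) (1,3) (0,2) [ray(1,0) blocked at (5,4); ray(1,-1) blocked at (5,1)]
  WB@(4,5): attacks (5,4) (3,4) (2,3) (1,2) (0,1) [ray(1,-1) blocked at (5,4)]
  WK@(5,0): attacks (5,1) (4,0) (4,1)
  WB@(5,1): attacks (4,2) (3,3) (2,4) (4,0) [ray(-1,1) blocked at (2,4)]
  WK@(5,4): attacks (5,5) (5,3) (4,4) (4,5) (4,3)
Union (26 distinct): (0,1) (0,2) (0,4) (1,2) (1,3) (1,4) (1,5) (2,0) (2,1) (2,2) (2,3) (2,4) (2,5) (3,3) (3,4) (3,5) (4,0) (4,1) (4,2) (4,3) (4,4) (4,5) (5,1) (5,3) (5,4) (5,5)

Answer: 26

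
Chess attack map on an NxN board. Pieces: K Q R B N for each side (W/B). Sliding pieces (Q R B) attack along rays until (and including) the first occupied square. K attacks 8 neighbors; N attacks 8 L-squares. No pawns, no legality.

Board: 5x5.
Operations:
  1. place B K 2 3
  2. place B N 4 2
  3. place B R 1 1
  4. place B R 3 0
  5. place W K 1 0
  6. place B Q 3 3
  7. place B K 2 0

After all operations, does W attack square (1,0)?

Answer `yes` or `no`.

Answer: no

Derivation:
Op 1: place BK@(2,3)
Op 2: place BN@(4,2)
Op 3: place BR@(1,1)
Op 4: place BR@(3,0)
Op 5: place WK@(1,0)
Op 6: place BQ@(3,3)
Op 7: place BK@(2,0)
Per-piece attacks for W:
  WK@(1,0): attacks (1,1) (2,0) (0,0) (2,1) (0,1)
W attacks (1,0): no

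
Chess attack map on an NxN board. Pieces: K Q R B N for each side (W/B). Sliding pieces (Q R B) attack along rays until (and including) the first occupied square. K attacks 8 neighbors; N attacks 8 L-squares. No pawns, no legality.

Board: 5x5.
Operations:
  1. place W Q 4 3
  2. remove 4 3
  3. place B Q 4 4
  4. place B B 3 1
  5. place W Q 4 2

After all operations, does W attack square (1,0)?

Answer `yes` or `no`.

Answer: no

Derivation:
Op 1: place WQ@(4,3)
Op 2: remove (4,3)
Op 3: place BQ@(4,4)
Op 4: place BB@(3,1)
Op 5: place WQ@(4,2)
Per-piece attacks for W:
  WQ@(4,2): attacks (4,3) (4,4) (4,1) (4,0) (3,2) (2,2) (1,2) (0,2) (3,3) (2,4) (3,1) [ray(0,1) blocked at (4,4); ray(-1,-1) blocked at (3,1)]
W attacks (1,0): no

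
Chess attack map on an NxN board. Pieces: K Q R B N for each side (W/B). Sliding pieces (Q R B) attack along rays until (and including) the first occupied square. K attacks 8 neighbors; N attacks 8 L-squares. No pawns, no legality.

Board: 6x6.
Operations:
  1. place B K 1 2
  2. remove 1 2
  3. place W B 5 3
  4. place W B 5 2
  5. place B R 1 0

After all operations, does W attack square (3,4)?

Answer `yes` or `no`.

Answer: yes

Derivation:
Op 1: place BK@(1,2)
Op 2: remove (1,2)
Op 3: place WB@(5,3)
Op 4: place WB@(5,2)
Op 5: place BR@(1,0)
Per-piece attacks for W:
  WB@(5,2): attacks (4,3) (3,4) (2,5) (4,1) (3,0)
  WB@(5,3): attacks (4,4) (3,5) (4,2) (3,1) (2,0)
W attacks (3,4): yes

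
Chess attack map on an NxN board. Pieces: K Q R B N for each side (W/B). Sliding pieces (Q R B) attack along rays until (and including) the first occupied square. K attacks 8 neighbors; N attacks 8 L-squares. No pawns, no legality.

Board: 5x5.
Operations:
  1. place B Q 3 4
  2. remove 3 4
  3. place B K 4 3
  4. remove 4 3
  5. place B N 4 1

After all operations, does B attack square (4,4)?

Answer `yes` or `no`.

Op 1: place BQ@(3,4)
Op 2: remove (3,4)
Op 3: place BK@(4,3)
Op 4: remove (4,3)
Op 5: place BN@(4,1)
Per-piece attacks for B:
  BN@(4,1): attacks (3,3) (2,2) (2,0)
B attacks (4,4): no

Answer: no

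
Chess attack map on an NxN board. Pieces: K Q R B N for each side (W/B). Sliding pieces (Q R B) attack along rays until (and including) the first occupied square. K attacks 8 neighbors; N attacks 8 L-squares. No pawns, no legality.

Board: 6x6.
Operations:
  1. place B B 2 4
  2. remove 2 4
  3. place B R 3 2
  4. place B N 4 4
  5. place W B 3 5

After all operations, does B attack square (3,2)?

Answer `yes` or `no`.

Op 1: place BB@(2,4)
Op 2: remove (2,4)
Op 3: place BR@(3,2)
Op 4: place BN@(4,4)
Op 5: place WB@(3,5)
Per-piece attacks for B:
  BR@(3,2): attacks (3,3) (3,4) (3,5) (3,1) (3,0) (4,2) (5,2) (2,2) (1,2) (0,2) [ray(0,1) blocked at (3,5)]
  BN@(4,4): attacks (2,5) (5,2) (3,2) (2,3)
B attacks (3,2): yes

Answer: yes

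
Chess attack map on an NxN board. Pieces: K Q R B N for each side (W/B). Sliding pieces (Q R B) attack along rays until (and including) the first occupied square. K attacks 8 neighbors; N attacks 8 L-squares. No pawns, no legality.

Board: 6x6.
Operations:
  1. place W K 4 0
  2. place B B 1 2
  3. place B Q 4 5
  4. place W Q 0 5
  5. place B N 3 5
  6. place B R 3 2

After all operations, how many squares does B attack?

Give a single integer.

Op 1: place WK@(4,0)
Op 2: place BB@(1,2)
Op 3: place BQ@(4,5)
Op 4: place WQ@(0,5)
Op 5: place BN@(3,5)
Op 6: place BR@(3,2)
Per-piece attacks for B:
  BB@(1,2): attacks (2,3) (3,4) (4,5) (2,1) (3,0) (0,3) (0,1) [ray(1,1) blocked at (4,5)]
  BR@(3,2): attacks (3,3) (3,4) (3,5) (3,1) (3,0) (4,2) (5,2) (2,2) (1,2) [ray(0,1) blocked at (3,5); ray(-1,0) blocked at (1,2)]
  BN@(3,5): attacks (4,3) (5,4) (2,3) (1,4)
  BQ@(4,5): attacks (4,4) (4,3) (4,2) (4,1) (4,0) (5,5) (3,5) (5,4) (3,4) (2,3) (1,2) [ray(0,-1) blocked at (4,0); ray(-1,0) blocked at (3,5); ray(-1,-1) blocked at (1,2)]
Union (21 distinct): (0,1) (0,3) (1,2) (1,4) (2,1) (2,2) (2,3) (3,0) (3,1) (3,3) (3,4) (3,5) (4,0) (4,1) (4,2) (4,3) (4,4) (4,5) (5,2) (5,4) (5,5)

Answer: 21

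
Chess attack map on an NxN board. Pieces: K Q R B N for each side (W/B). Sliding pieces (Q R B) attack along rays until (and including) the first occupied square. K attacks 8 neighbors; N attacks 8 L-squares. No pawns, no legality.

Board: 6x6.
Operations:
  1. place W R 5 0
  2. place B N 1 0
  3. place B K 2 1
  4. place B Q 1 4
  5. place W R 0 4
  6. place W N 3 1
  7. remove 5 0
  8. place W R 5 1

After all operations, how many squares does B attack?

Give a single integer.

Answer: 22

Derivation:
Op 1: place WR@(5,0)
Op 2: place BN@(1,0)
Op 3: place BK@(2,1)
Op 4: place BQ@(1,4)
Op 5: place WR@(0,4)
Op 6: place WN@(3,1)
Op 7: remove (5,0)
Op 8: place WR@(5,1)
Per-piece attacks for B:
  BN@(1,0): attacks (2,2) (3,1) (0,2)
  BQ@(1,4): attacks (1,5) (1,3) (1,2) (1,1) (1,0) (2,4) (3,4) (4,4) (5,4) (0,4) (2,5) (2,3) (3,2) (4,1) (5,0) (0,5) (0,3) [ray(0,-1) blocked at (1,0); ray(-1,0) blocked at (0,4)]
  BK@(2,1): attacks (2,2) (2,0) (3,1) (1,1) (3,2) (3,0) (1,2) (1,0)
Union (22 distinct): (0,2) (0,3) (0,4) (0,5) (1,0) (1,1) (1,2) (1,3) (1,5) (2,0) (2,2) (2,3) (2,4) (2,5) (3,0) (3,1) (3,2) (3,4) (4,1) (4,4) (5,0) (5,4)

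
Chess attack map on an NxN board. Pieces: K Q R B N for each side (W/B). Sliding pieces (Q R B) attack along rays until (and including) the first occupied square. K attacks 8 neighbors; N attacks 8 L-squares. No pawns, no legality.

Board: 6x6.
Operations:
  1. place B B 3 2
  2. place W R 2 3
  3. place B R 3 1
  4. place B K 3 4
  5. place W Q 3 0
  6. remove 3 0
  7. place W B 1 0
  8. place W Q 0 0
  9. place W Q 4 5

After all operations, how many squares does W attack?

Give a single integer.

Answer: 26

Derivation:
Op 1: place BB@(3,2)
Op 2: place WR@(2,3)
Op 3: place BR@(3,1)
Op 4: place BK@(3,4)
Op 5: place WQ@(3,0)
Op 6: remove (3,0)
Op 7: place WB@(1,0)
Op 8: place WQ@(0,0)
Op 9: place WQ@(4,5)
Per-piece attacks for W:
  WQ@(0,0): attacks (0,1) (0,2) (0,3) (0,4) (0,5) (1,0) (1,1) (2,2) (3,3) (4,4) (5,5) [ray(1,0) blocked at (1,0)]
  WB@(1,0): attacks (2,1) (3,2) (0,1) [ray(1,1) blocked at (3,2)]
  WR@(2,3): attacks (2,4) (2,5) (2,2) (2,1) (2,0) (3,3) (4,3) (5,3) (1,3) (0,3)
  WQ@(4,5): attacks (4,4) (4,3) (4,2) (4,1) (4,0) (5,5) (3,5) (2,5) (1,5) (0,5) (5,4) (3,4) [ray(-1,-1) blocked at (3,4)]
Union (26 distinct): (0,1) (0,2) (0,3) (0,4) (0,5) (1,0) (1,1) (1,3) (1,5) (2,0) (2,1) (2,2) (2,4) (2,5) (3,2) (3,3) (3,4) (3,5) (4,0) (4,1) (4,2) (4,3) (4,4) (5,3) (5,4) (5,5)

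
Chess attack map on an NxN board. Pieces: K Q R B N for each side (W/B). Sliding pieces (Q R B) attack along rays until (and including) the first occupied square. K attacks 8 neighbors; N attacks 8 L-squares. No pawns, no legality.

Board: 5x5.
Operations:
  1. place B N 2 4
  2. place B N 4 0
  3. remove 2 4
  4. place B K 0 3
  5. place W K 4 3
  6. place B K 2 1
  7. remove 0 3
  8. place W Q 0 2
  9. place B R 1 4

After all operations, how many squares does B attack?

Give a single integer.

Op 1: place BN@(2,4)
Op 2: place BN@(4,0)
Op 3: remove (2,4)
Op 4: place BK@(0,3)
Op 5: place WK@(4,3)
Op 6: place BK@(2,1)
Op 7: remove (0,3)
Op 8: place WQ@(0,2)
Op 9: place BR@(1,4)
Per-piece attacks for B:
  BR@(1,4): attacks (1,3) (1,2) (1,1) (1,0) (2,4) (3,4) (4,4) (0,4)
  BK@(2,1): attacks (2,2) (2,0) (3,1) (1,1) (3,2) (3,0) (1,2) (1,0)
  BN@(4,0): attacks (3,2) (2,1)
Union (14 distinct): (0,4) (1,0) (1,1) (1,2) (1,3) (2,0) (2,1) (2,2) (2,4) (3,0) (3,1) (3,2) (3,4) (4,4)

Answer: 14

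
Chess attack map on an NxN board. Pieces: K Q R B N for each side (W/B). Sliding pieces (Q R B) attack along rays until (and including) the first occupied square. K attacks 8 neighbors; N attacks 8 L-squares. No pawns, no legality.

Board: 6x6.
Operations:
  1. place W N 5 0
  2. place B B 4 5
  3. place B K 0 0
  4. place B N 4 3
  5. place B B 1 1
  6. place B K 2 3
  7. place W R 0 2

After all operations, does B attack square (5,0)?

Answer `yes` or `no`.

Answer: no

Derivation:
Op 1: place WN@(5,0)
Op 2: place BB@(4,5)
Op 3: place BK@(0,0)
Op 4: place BN@(4,3)
Op 5: place BB@(1,1)
Op 6: place BK@(2,3)
Op 7: place WR@(0,2)
Per-piece attacks for B:
  BK@(0,0): attacks (0,1) (1,0) (1,1)
  BB@(1,1): attacks (2,2) (3,3) (4,4) (5,5) (2,0) (0,2) (0,0) [ray(-1,1) blocked at (0,2); ray(-1,-1) blocked at (0,0)]
  BK@(2,3): attacks (2,4) (2,2) (3,3) (1,3) (3,4) (3,2) (1,4) (1,2)
  BN@(4,3): attacks (5,5) (3,5) (2,4) (5,1) (3,1) (2,2)
  BB@(4,5): attacks (5,4) (3,4) (2,3) [ray(-1,-1) blocked at (2,3)]
B attacks (5,0): no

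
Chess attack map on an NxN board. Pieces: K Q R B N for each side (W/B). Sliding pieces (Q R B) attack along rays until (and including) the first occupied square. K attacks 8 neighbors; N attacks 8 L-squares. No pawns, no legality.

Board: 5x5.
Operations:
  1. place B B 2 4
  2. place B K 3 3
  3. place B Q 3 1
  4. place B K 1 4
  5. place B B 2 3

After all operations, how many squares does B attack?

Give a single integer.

Answer: 22

Derivation:
Op 1: place BB@(2,4)
Op 2: place BK@(3,3)
Op 3: place BQ@(3,1)
Op 4: place BK@(1,4)
Op 5: place BB@(2,3)
Per-piece attacks for B:
  BK@(1,4): attacks (1,3) (2,4) (0,4) (2,3) (0,3)
  BB@(2,3): attacks (3,4) (3,2) (4,1) (1,4) (1,2) (0,1) [ray(-1,1) blocked at (1,4)]
  BB@(2,4): attacks (3,3) (1,3) (0,2) [ray(1,-1) blocked at (3,3)]
  BQ@(3,1): attacks (3,2) (3,3) (3,0) (4,1) (2,1) (1,1) (0,1) (4,2) (4,0) (2,2) (1,3) (0,4) (2,0) [ray(0,1) blocked at (3,3)]
  BK@(3,3): attacks (3,4) (3,2) (4,3) (2,3) (4,4) (4,2) (2,4) (2,2)
Union (22 distinct): (0,1) (0,2) (0,3) (0,4) (1,1) (1,2) (1,3) (1,4) (2,0) (2,1) (2,2) (2,3) (2,4) (3,0) (3,2) (3,3) (3,4) (4,0) (4,1) (4,2) (4,3) (4,4)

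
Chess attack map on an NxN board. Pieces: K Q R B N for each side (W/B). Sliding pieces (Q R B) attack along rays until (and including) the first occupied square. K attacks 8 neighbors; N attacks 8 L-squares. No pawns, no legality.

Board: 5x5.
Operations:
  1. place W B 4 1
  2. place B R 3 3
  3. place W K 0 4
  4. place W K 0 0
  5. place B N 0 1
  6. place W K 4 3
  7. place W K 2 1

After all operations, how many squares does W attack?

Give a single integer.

Op 1: place WB@(4,1)
Op 2: place BR@(3,3)
Op 3: place WK@(0,4)
Op 4: place WK@(0,0)
Op 5: place BN@(0,1)
Op 6: place WK@(4,3)
Op 7: place WK@(2,1)
Per-piece attacks for W:
  WK@(0,0): attacks (0,1) (1,0) (1,1)
  WK@(0,4): attacks (0,3) (1,4) (1,3)
  WK@(2,1): attacks (2,2) (2,0) (3,1) (1,1) (3,2) (3,0) (1,2) (1,0)
  WB@(4,1): attacks (3,2) (2,3) (1,4) (3,0)
  WK@(4,3): attacks (4,4) (4,2) (3,3) (3,4) (3,2)
Union (17 distinct): (0,1) (0,3) (1,0) (1,1) (1,2) (1,3) (1,4) (2,0) (2,2) (2,3) (3,0) (3,1) (3,2) (3,3) (3,4) (4,2) (4,4)

Answer: 17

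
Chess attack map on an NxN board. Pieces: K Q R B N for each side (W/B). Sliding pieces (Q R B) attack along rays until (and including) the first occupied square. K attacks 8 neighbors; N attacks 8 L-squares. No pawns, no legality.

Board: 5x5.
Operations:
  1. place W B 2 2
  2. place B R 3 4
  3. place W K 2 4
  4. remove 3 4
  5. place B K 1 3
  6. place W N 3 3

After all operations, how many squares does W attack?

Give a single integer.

Answer: 12

Derivation:
Op 1: place WB@(2,2)
Op 2: place BR@(3,4)
Op 3: place WK@(2,4)
Op 4: remove (3,4)
Op 5: place BK@(1,3)
Op 6: place WN@(3,3)
Per-piece attacks for W:
  WB@(2,2): attacks (3,3) (3,1) (4,0) (1,3) (1,1) (0,0) [ray(1,1) blocked at (3,3); ray(-1,1) blocked at (1,3)]
  WK@(2,4): attacks (2,3) (3,4) (1,4) (3,3) (1,3)
  WN@(3,3): attacks (1,4) (4,1) (2,1) (1,2)
Union (12 distinct): (0,0) (1,1) (1,2) (1,3) (1,4) (2,1) (2,3) (3,1) (3,3) (3,4) (4,0) (4,1)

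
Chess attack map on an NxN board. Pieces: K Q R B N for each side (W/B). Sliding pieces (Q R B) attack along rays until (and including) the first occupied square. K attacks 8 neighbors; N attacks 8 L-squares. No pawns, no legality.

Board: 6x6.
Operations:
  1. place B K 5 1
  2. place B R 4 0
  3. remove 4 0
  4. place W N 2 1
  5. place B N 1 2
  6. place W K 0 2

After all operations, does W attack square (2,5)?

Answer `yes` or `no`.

Answer: no

Derivation:
Op 1: place BK@(5,1)
Op 2: place BR@(4,0)
Op 3: remove (4,0)
Op 4: place WN@(2,1)
Op 5: place BN@(1,2)
Op 6: place WK@(0,2)
Per-piece attacks for W:
  WK@(0,2): attacks (0,3) (0,1) (1,2) (1,3) (1,1)
  WN@(2,1): attacks (3,3) (4,2) (1,3) (0,2) (4,0) (0,0)
W attacks (2,5): no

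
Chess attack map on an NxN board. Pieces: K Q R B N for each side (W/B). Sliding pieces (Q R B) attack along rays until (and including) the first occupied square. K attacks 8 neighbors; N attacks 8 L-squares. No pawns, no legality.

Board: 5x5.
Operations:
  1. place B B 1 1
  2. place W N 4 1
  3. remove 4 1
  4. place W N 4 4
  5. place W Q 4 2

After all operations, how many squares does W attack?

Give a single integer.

Op 1: place BB@(1,1)
Op 2: place WN@(4,1)
Op 3: remove (4,1)
Op 4: place WN@(4,4)
Op 5: place WQ@(4,2)
Per-piece attacks for W:
  WQ@(4,2): attacks (4,3) (4,4) (4,1) (4,0) (3,2) (2,2) (1,2) (0,2) (3,3) (2,4) (3,1) (2,0) [ray(0,1) blocked at (4,4)]
  WN@(4,4): attacks (3,2) (2,3)
Union (13 distinct): (0,2) (1,2) (2,0) (2,2) (2,3) (2,4) (3,1) (3,2) (3,3) (4,0) (4,1) (4,3) (4,4)

Answer: 13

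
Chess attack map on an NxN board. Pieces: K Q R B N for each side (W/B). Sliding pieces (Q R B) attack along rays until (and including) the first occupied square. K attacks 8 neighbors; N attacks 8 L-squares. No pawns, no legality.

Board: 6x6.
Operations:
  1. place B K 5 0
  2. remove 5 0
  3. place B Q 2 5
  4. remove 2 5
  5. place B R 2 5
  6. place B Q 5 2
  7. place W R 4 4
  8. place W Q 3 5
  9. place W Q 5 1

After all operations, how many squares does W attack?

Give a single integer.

Op 1: place BK@(5,0)
Op 2: remove (5,0)
Op 3: place BQ@(2,5)
Op 4: remove (2,5)
Op 5: place BR@(2,5)
Op 6: place BQ@(5,2)
Op 7: place WR@(4,4)
Op 8: place WQ@(3,5)
Op 9: place WQ@(5,1)
Per-piece attacks for W:
  WQ@(3,5): attacks (3,4) (3,3) (3,2) (3,1) (3,0) (4,5) (5,5) (2,5) (4,4) (2,4) (1,3) (0,2) [ray(-1,0) blocked at (2,5); ray(1,-1) blocked at (4,4)]
  WR@(4,4): attacks (4,5) (4,3) (4,2) (4,1) (4,0) (5,4) (3,4) (2,4) (1,4) (0,4)
  WQ@(5,1): attacks (5,2) (5,0) (4,1) (3,1) (2,1) (1,1) (0,1) (4,2) (3,3) (2,4) (1,5) (4,0) [ray(0,1) blocked at (5,2)]
Union (25 distinct): (0,1) (0,2) (0,4) (1,1) (1,3) (1,4) (1,5) (2,1) (2,4) (2,5) (3,0) (3,1) (3,2) (3,3) (3,4) (4,0) (4,1) (4,2) (4,3) (4,4) (4,5) (5,0) (5,2) (5,4) (5,5)

Answer: 25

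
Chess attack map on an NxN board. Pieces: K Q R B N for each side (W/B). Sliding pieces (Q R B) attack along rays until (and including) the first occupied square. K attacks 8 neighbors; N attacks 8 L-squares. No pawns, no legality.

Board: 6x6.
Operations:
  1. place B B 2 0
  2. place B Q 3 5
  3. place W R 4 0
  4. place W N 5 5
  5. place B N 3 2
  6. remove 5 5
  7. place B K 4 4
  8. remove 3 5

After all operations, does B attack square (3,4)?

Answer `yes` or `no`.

Op 1: place BB@(2,0)
Op 2: place BQ@(3,5)
Op 3: place WR@(4,0)
Op 4: place WN@(5,5)
Op 5: place BN@(3,2)
Op 6: remove (5,5)
Op 7: place BK@(4,4)
Op 8: remove (3,5)
Per-piece attacks for B:
  BB@(2,0): attacks (3,1) (4,2) (5,3) (1,1) (0,2)
  BN@(3,2): attacks (4,4) (5,3) (2,4) (1,3) (4,0) (5,1) (2,0) (1,1)
  BK@(4,4): attacks (4,5) (4,3) (5,4) (3,4) (5,5) (5,3) (3,5) (3,3)
B attacks (3,4): yes

Answer: yes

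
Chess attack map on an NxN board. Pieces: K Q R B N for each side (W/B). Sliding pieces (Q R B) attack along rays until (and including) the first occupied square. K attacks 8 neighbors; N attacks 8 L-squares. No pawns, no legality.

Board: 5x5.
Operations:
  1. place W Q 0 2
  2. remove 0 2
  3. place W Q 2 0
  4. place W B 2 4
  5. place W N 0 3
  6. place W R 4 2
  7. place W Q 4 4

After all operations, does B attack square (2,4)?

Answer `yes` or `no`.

Op 1: place WQ@(0,2)
Op 2: remove (0,2)
Op 3: place WQ@(2,0)
Op 4: place WB@(2,4)
Op 5: place WN@(0,3)
Op 6: place WR@(4,2)
Op 7: place WQ@(4,4)
Per-piece attacks for B:
B attacks (2,4): no

Answer: no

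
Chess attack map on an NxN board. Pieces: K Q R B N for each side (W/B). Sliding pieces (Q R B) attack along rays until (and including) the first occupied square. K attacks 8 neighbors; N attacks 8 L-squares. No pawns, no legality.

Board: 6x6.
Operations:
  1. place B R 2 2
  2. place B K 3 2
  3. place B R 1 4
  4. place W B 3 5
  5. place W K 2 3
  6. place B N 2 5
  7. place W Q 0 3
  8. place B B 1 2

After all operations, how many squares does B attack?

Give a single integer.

Answer: 21

Derivation:
Op 1: place BR@(2,2)
Op 2: place BK@(3,2)
Op 3: place BR@(1,4)
Op 4: place WB@(3,5)
Op 5: place WK@(2,3)
Op 6: place BN@(2,5)
Op 7: place WQ@(0,3)
Op 8: place BB@(1,2)
Per-piece attacks for B:
  BB@(1,2): attacks (2,3) (2,1) (3,0) (0,3) (0,1) [ray(1,1) blocked at (2,3); ray(-1,1) blocked at (0,3)]
  BR@(1,4): attacks (1,5) (1,3) (1,2) (2,4) (3,4) (4,4) (5,4) (0,4) [ray(0,-1) blocked at (1,2)]
  BR@(2,2): attacks (2,3) (2,1) (2,0) (3,2) (1,2) [ray(0,1) blocked at (2,3); ray(1,0) blocked at (3,2); ray(-1,0) blocked at (1,2)]
  BN@(2,5): attacks (3,3) (4,4) (1,3) (0,4)
  BK@(3,2): attacks (3,3) (3,1) (4,2) (2,2) (4,3) (4,1) (2,3) (2,1)
Union (21 distinct): (0,1) (0,3) (0,4) (1,2) (1,3) (1,5) (2,0) (2,1) (2,2) (2,3) (2,4) (3,0) (3,1) (3,2) (3,3) (3,4) (4,1) (4,2) (4,3) (4,4) (5,4)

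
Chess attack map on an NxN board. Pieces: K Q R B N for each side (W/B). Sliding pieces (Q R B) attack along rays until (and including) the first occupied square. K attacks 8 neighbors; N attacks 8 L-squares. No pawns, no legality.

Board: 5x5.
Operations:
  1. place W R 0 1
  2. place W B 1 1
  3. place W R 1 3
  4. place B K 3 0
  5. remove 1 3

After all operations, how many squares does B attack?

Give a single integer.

Op 1: place WR@(0,1)
Op 2: place WB@(1,1)
Op 3: place WR@(1,3)
Op 4: place BK@(3,0)
Op 5: remove (1,3)
Per-piece attacks for B:
  BK@(3,0): attacks (3,1) (4,0) (2,0) (4,1) (2,1)
Union (5 distinct): (2,0) (2,1) (3,1) (4,0) (4,1)

Answer: 5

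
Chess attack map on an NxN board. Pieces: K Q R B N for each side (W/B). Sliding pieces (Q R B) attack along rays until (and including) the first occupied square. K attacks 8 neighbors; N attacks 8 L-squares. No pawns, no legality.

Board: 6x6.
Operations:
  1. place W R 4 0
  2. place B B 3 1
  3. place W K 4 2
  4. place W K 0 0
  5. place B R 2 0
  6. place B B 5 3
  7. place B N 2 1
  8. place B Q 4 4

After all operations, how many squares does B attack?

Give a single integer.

Answer: 23

Derivation:
Op 1: place WR@(4,0)
Op 2: place BB@(3,1)
Op 3: place WK@(4,2)
Op 4: place WK@(0,0)
Op 5: place BR@(2,0)
Op 6: place BB@(5,3)
Op 7: place BN@(2,1)
Op 8: place BQ@(4,4)
Per-piece attacks for B:
  BR@(2,0): attacks (2,1) (3,0) (4,0) (1,0) (0,0) [ray(0,1) blocked at (2,1); ray(1,0) blocked at (4,0); ray(-1,0) blocked at (0,0)]
  BN@(2,1): attacks (3,3) (4,2) (1,3) (0,2) (4,0) (0,0)
  BB@(3,1): attacks (4,2) (4,0) (2,2) (1,3) (0,4) (2,0) [ray(1,1) blocked at (4,2); ray(1,-1) blocked at (4,0); ray(-1,-1) blocked at (2,0)]
  BQ@(4,4): attacks (4,5) (4,3) (4,2) (5,4) (3,4) (2,4) (1,4) (0,4) (5,5) (5,3) (3,5) (3,3) (2,2) (1,1) (0,0) [ray(0,-1) blocked at (4,2); ray(1,-1) blocked at (5,3); ray(-1,-1) blocked at (0,0)]
  BB@(5,3): attacks (4,4) (4,2) [ray(-1,1) blocked at (4,4); ray(-1,-1) blocked at (4,2)]
Union (23 distinct): (0,0) (0,2) (0,4) (1,0) (1,1) (1,3) (1,4) (2,0) (2,1) (2,2) (2,4) (3,0) (3,3) (3,4) (3,5) (4,0) (4,2) (4,3) (4,4) (4,5) (5,3) (5,4) (5,5)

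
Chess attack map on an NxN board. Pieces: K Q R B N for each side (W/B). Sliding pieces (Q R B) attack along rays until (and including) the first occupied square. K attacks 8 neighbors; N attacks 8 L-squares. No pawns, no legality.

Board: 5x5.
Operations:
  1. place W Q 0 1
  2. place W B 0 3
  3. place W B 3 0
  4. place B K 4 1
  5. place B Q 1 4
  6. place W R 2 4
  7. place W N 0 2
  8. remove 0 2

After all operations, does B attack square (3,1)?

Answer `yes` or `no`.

Op 1: place WQ@(0,1)
Op 2: place WB@(0,3)
Op 3: place WB@(3,0)
Op 4: place BK@(4,1)
Op 5: place BQ@(1,4)
Op 6: place WR@(2,4)
Op 7: place WN@(0,2)
Op 8: remove (0,2)
Per-piece attacks for B:
  BQ@(1,4): attacks (1,3) (1,2) (1,1) (1,0) (2,4) (0,4) (2,3) (3,2) (4,1) (0,3) [ray(1,0) blocked at (2,4); ray(1,-1) blocked at (4,1); ray(-1,-1) blocked at (0,3)]
  BK@(4,1): attacks (4,2) (4,0) (3,1) (3,2) (3,0)
B attacks (3,1): yes

Answer: yes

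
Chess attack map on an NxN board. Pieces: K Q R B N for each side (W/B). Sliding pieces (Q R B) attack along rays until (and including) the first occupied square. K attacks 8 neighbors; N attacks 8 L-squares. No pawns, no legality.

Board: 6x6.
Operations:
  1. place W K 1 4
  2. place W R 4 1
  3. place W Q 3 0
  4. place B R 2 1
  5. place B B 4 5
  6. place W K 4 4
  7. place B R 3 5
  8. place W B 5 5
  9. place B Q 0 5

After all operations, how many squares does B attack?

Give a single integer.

Op 1: place WK@(1,4)
Op 2: place WR@(4,1)
Op 3: place WQ@(3,0)
Op 4: place BR@(2,1)
Op 5: place BB@(4,5)
Op 6: place WK@(4,4)
Op 7: place BR@(3,5)
Op 8: place WB@(5,5)
Op 9: place BQ@(0,5)
Per-piece attacks for B:
  BQ@(0,5): attacks (0,4) (0,3) (0,2) (0,1) (0,0) (1,5) (2,5) (3,5) (1,4) [ray(1,0) blocked at (3,5); ray(1,-1) blocked at (1,4)]
  BR@(2,1): attacks (2,2) (2,3) (2,4) (2,5) (2,0) (3,1) (4,1) (1,1) (0,1) [ray(1,0) blocked at (4,1)]
  BR@(3,5): attacks (3,4) (3,3) (3,2) (3,1) (3,0) (4,5) (2,5) (1,5) (0,5) [ray(0,-1) blocked at (3,0); ray(1,0) blocked at (4,5); ray(-1,0) blocked at (0,5)]
  BB@(4,5): attacks (5,4) (3,4) (2,3) (1,2) (0,1)
Union (24 distinct): (0,0) (0,1) (0,2) (0,3) (0,4) (0,5) (1,1) (1,2) (1,4) (1,5) (2,0) (2,2) (2,3) (2,4) (2,5) (3,0) (3,1) (3,2) (3,3) (3,4) (3,5) (4,1) (4,5) (5,4)

Answer: 24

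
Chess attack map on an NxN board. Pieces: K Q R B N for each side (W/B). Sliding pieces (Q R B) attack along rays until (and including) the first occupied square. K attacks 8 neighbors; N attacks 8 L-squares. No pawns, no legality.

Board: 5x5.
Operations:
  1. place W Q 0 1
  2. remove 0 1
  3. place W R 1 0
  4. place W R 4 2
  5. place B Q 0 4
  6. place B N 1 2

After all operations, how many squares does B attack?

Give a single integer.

Answer: 15

Derivation:
Op 1: place WQ@(0,1)
Op 2: remove (0,1)
Op 3: place WR@(1,0)
Op 4: place WR@(4,2)
Op 5: place BQ@(0,4)
Op 6: place BN@(1,2)
Per-piece attacks for B:
  BQ@(0,4): attacks (0,3) (0,2) (0,1) (0,0) (1,4) (2,4) (3,4) (4,4) (1,3) (2,2) (3,1) (4,0)
  BN@(1,2): attacks (2,4) (3,3) (0,4) (2,0) (3,1) (0,0)
Union (15 distinct): (0,0) (0,1) (0,2) (0,3) (0,4) (1,3) (1,4) (2,0) (2,2) (2,4) (3,1) (3,3) (3,4) (4,0) (4,4)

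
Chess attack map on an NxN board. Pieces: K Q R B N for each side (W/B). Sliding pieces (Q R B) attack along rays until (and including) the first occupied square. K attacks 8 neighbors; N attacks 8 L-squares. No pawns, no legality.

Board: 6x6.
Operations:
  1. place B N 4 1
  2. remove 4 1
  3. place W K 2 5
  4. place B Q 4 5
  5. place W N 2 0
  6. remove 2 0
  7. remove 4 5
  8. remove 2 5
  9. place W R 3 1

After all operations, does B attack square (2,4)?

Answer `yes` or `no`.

Op 1: place BN@(4,1)
Op 2: remove (4,1)
Op 3: place WK@(2,5)
Op 4: place BQ@(4,5)
Op 5: place WN@(2,0)
Op 6: remove (2,0)
Op 7: remove (4,5)
Op 8: remove (2,5)
Op 9: place WR@(3,1)
Per-piece attacks for B:
B attacks (2,4): no

Answer: no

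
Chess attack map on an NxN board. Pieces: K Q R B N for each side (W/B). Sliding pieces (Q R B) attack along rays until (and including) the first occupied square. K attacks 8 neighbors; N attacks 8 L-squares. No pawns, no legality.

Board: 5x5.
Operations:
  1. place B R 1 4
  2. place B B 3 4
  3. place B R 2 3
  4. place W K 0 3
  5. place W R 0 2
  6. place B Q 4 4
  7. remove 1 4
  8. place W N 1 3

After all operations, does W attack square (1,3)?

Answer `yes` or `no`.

Answer: yes

Derivation:
Op 1: place BR@(1,4)
Op 2: place BB@(3,4)
Op 3: place BR@(2,3)
Op 4: place WK@(0,3)
Op 5: place WR@(0,2)
Op 6: place BQ@(4,4)
Op 7: remove (1,4)
Op 8: place WN@(1,3)
Per-piece attacks for W:
  WR@(0,2): attacks (0,3) (0,1) (0,0) (1,2) (2,2) (3,2) (4,2) [ray(0,1) blocked at (0,3)]
  WK@(0,3): attacks (0,4) (0,2) (1,3) (1,4) (1,2)
  WN@(1,3): attacks (3,4) (2,1) (3,2) (0,1)
W attacks (1,3): yes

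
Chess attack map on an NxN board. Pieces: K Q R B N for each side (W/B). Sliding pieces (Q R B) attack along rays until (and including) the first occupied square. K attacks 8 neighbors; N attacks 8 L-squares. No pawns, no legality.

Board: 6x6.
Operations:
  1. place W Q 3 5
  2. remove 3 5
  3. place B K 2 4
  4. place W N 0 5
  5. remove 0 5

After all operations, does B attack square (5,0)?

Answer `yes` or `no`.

Op 1: place WQ@(3,5)
Op 2: remove (3,5)
Op 3: place BK@(2,4)
Op 4: place WN@(0,5)
Op 5: remove (0,5)
Per-piece attacks for B:
  BK@(2,4): attacks (2,5) (2,3) (3,4) (1,4) (3,5) (3,3) (1,5) (1,3)
B attacks (5,0): no

Answer: no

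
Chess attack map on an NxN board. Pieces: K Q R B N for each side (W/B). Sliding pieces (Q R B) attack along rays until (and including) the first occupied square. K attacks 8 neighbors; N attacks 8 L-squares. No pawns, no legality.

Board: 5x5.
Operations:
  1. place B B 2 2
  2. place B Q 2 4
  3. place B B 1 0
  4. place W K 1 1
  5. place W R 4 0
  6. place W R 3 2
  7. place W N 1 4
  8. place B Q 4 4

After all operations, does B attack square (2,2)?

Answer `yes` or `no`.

Op 1: place BB@(2,2)
Op 2: place BQ@(2,4)
Op 3: place BB@(1,0)
Op 4: place WK@(1,1)
Op 5: place WR@(4,0)
Op 6: place WR@(3,2)
Op 7: place WN@(1,4)
Op 8: place BQ@(4,4)
Per-piece attacks for B:
  BB@(1,0): attacks (2,1) (3,2) (0,1) [ray(1,1) blocked at (3,2)]
  BB@(2,2): attacks (3,3) (4,4) (3,1) (4,0) (1,3) (0,4) (1,1) [ray(1,1) blocked at (4,4); ray(1,-1) blocked at (4,0); ray(-1,-1) blocked at (1,1)]
  BQ@(2,4): attacks (2,3) (2,2) (3,4) (4,4) (1,4) (3,3) (4,2) (1,3) (0,2) [ray(0,-1) blocked at (2,2); ray(1,0) blocked at (4,4); ray(-1,0) blocked at (1,4)]
  BQ@(4,4): attacks (4,3) (4,2) (4,1) (4,0) (3,4) (2,4) (3,3) (2,2) [ray(0,-1) blocked at (4,0); ray(-1,0) blocked at (2,4); ray(-1,-1) blocked at (2,2)]
B attacks (2,2): yes

Answer: yes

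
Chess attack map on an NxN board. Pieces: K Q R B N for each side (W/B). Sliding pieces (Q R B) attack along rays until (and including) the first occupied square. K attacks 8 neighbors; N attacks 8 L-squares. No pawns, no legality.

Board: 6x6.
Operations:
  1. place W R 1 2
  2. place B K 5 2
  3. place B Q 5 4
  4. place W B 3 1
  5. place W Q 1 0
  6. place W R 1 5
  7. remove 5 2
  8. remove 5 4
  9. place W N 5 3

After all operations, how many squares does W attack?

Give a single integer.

Op 1: place WR@(1,2)
Op 2: place BK@(5,2)
Op 3: place BQ@(5,4)
Op 4: place WB@(3,1)
Op 5: place WQ@(1,0)
Op 6: place WR@(1,5)
Op 7: remove (5,2)
Op 8: remove (5,4)
Op 9: place WN@(5,3)
Per-piece attacks for W:
  WQ@(1,0): attacks (1,1) (1,2) (2,0) (3,0) (4,0) (5,0) (0,0) (2,1) (3,2) (4,3) (5,4) (0,1) [ray(0,1) blocked at (1,2)]
  WR@(1,2): attacks (1,3) (1,4) (1,5) (1,1) (1,0) (2,2) (3,2) (4,2) (5,2) (0,2) [ray(0,1) blocked at (1,5); ray(0,-1) blocked at (1,0)]
  WR@(1,5): attacks (1,4) (1,3) (1,2) (2,5) (3,5) (4,5) (5,5) (0,5) [ray(0,-1) blocked at (1,2)]
  WB@(3,1): attacks (4,2) (5,3) (4,0) (2,2) (1,3) (0,4) (2,0) [ray(1,1) blocked at (5,3)]
  WN@(5,3): attacks (4,5) (3,4) (4,1) (3,2)
Union (29 distinct): (0,0) (0,1) (0,2) (0,4) (0,5) (1,0) (1,1) (1,2) (1,3) (1,4) (1,5) (2,0) (2,1) (2,2) (2,5) (3,0) (3,2) (3,4) (3,5) (4,0) (4,1) (4,2) (4,3) (4,5) (5,0) (5,2) (5,3) (5,4) (5,5)

Answer: 29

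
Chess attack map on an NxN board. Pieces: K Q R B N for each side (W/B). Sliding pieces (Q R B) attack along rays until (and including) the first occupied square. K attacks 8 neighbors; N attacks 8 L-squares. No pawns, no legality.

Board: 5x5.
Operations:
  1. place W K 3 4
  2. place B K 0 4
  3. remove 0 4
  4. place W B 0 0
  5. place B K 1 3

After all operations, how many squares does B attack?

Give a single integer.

Answer: 8

Derivation:
Op 1: place WK@(3,4)
Op 2: place BK@(0,4)
Op 3: remove (0,4)
Op 4: place WB@(0,0)
Op 5: place BK@(1,3)
Per-piece attacks for B:
  BK@(1,3): attacks (1,4) (1,2) (2,3) (0,3) (2,4) (2,2) (0,4) (0,2)
Union (8 distinct): (0,2) (0,3) (0,4) (1,2) (1,4) (2,2) (2,3) (2,4)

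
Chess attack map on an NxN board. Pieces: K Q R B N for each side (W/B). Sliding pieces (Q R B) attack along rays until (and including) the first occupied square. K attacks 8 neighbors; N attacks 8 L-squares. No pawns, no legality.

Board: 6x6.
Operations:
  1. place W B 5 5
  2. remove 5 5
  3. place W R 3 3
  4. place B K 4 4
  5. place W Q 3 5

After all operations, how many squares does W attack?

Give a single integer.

Op 1: place WB@(5,5)
Op 2: remove (5,5)
Op 3: place WR@(3,3)
Op 4: place BK@(4,4)
Op 5: place WQ@(3,5)
Per-piece attacks for W:
  WR@(3,3): attacks (3,4) (3,5) (3,2) (3,1) (3,0) (4,3) (5,3) (2,3) (1,3) (0,3) [ray(0,1) blocked at (3,5)]
  WQ@(3,5): attacks (3,4) (3,3) (4,5) (5,5) (2,5) (1,5) (0,5) (4,4) (2,4) (1,3) (0,2) [ray(0,-1) blocked at (3,3); ray(1,-1) blocked at (4,4)]
Union (19 distinct): (0,2) (0,3) (0,5) (1,3) (1,5) (2,3) (2,4) (2,5) (3,0) (3,1) (3,2) (3,3) (3,4) (3,5) (4,3) (4,4) (4,5) (5,3) (5,5)

Answer: 19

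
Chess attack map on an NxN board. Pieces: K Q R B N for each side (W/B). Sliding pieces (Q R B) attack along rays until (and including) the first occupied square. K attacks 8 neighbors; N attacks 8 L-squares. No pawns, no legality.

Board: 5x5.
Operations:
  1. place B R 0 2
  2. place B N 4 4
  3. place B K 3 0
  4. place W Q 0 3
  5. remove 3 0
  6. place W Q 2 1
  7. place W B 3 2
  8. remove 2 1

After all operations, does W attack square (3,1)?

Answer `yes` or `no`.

Answer: no

Derivation:
Op 1: place BR@(0,2)
Op 2: place BN@(4,4)
Op 3: place BK@(3,0)
Op 4: place WQ@(0,3)
Op 5: remove (3,0)
Op 6: place WQ@(2,1)
Op 7: place WB@(3,2)
Op 8: remove (2,1)
Per-piece attacks for W:
  WQ@(0,3): attacks (0,4) (0,2) (1,3) (2,3) (3,3) (4,3) (1,4) (1,2) (2,1) (3,0) [ray(0,-1) blocked at (0,2)]
  WB@(3,2): attacks (4,3) (4,1) (2,3) (1,4) (2,1) (1,0)
W attacks (3,1): no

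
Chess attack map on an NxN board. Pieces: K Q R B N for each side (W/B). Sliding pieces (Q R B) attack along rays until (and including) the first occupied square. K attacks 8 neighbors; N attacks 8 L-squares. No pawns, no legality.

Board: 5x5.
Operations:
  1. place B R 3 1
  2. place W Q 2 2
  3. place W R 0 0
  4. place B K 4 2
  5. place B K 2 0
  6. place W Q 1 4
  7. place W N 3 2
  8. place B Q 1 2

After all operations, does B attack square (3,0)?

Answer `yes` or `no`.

Op 1: place BR@(3,1)
Op 2: place WQ@(2,2)
Op 3: place WR@(0,0)
Op 4: place BK@(4,2)
Op 5: place BK@(2,0)
Op 6: place WQ@(1,4)
Op 7: place WN@(3,2)
Op 8: place BQ@(1,2)
Per-piece attacks for B:
  BQ@(1,2): attacks (1,3) (1,4) (1,1) (1,0) (2,2) (0,2) (2,3) (3,4) (2,1) (3,0) (0,3) (0,1) [ray(0,1) blocked at (1,4); ray(1,0) blocked at (2,2)]
  BK@(2,0): attacks (2,1) (3,0) (1,0) (3,1) (1,1)
  BR@(3,1): attacks (3,2) (3,0) (4,1) (2,1) (1,1) (0,1) [ray(0,1) blocked at (3,2)]
  BK@(4,2): attacks (4,3) (4,1) (3,2) (3,3) (3,1)
B attacks (3,0): yes

Answer: yes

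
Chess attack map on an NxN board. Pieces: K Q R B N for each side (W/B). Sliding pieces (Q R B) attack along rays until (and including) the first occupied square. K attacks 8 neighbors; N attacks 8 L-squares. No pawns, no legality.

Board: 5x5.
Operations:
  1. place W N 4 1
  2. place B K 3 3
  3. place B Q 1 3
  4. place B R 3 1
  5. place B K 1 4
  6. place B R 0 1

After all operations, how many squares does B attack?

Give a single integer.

Answer: 23

Derivation:
Op 1: place WN@(4,1)
Op 2: place BK@(3,3)
Op 3: place BQ@(1,3)
Op 4: place BR@(3,1)
Op 5: place BK@(1,4)
Op 6: place BR@(0,1)
Per-piece attacks for B:
  BR@(0,1): attacks (0,2) (0,3) (0,4) (0,0) (1,1) (2,1) (3,1) [ray(1,0) blocked at (3,1)]
  BQ@(1,3): attacks (1,4) (1,2) (1,1) (1,0) (2,3) (3,3) (0,3) (2,4) (2,2) (3,1) (0,4) (0,2) [ray(0,1) blocked at (1,4); ray(1,0) blocked at (3,3); ray(1,-1) blocked at (3,1)]
  BK@(1,4): attacks (1,3) (2,4) (0,4) (2,3) (0,3)
  BR@(3,1): attacks (3,2) (3,3) (3,0) (4,1) (2,1) (1,1) (0,1) [ray(0,1) blocked at (3,3); ray(1,0) blocked at (4,1); ray(-1,0) blocked at (0,1)]
  BK@(3,3): attacks (3,4) (3,2) (4,3) (2,3) (4,4) (4,2) (2,4) (2,2)
Union (23 distinct): (0,0) (0,1) (0,2) (0,3) (0,4) (1,0) (1,1) (1,2) (1,3) (1,4) (2,1) (2,2) (2,3) (2,4) (3,0) (3,1) (3,2) (3,3) (3,4) (4,1) (4,2) (4,3) (4,4)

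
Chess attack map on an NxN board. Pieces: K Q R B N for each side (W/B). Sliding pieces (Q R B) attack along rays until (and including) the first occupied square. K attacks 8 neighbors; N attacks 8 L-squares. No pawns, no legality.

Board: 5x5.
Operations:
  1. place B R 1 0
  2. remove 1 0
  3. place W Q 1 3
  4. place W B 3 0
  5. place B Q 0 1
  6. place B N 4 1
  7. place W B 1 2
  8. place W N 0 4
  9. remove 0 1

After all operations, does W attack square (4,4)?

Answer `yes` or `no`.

Answer: no

Derivation:
Op 1: place BR@(1,0)
Op 2: remove (1,0)
Op 3: place WQ@(1,3)
Op 4: place WB@(3,0)
Op 5: place BQ@(0,1)
Op 6: place BN@(4,1)
Op 7: place WB@(1,2)
Op 8: place WN@(0,4)
Op 9: remove (0,1)
Per-piece attacks for W:
  WN@(0,4): attacks (1,2) (2,3)
  WB@(1,2): attacks (2,3) (3,4) (2,1) (3,0) (0,3) (0,1) [ray(1,-1) blocked at (3,0)]
  WQ@(1,3): attacks (1,4) (1,2) (2,3) (3,3) (4,3) (0,3) (2,4) (2,2) (3,1) (4,0) (0,4) (0,2) [ray(0,-1) blocked at (1,2); ray(-1,1) blocked at (0,4)]
  WB@(3,0): attacks (4,1) (2,1) (1,2) [ray(1,1) blocked at (4,1); ray(-1,1) blocked at (1,2)]
W attacks (4,4): no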